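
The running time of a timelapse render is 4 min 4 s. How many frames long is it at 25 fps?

4 min 4 s = 244 s.
Frames = 244 × 25 = 6100.

6100 frames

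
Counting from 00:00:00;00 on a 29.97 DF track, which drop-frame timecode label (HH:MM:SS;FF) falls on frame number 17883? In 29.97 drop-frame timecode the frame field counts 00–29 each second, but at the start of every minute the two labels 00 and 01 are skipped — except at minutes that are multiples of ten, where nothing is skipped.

Ten DF minutes hold 17982 frames, so frame 17883 lies in block 0 (frames 0–17981) with 17883 frames into that block.
The block's first minute is 1800 frames and the rest 1798 each; 17883 frames reaches minute 9, so 0 × 18 + 9 × 2 = 18 labels have been skipped so far.
Adding those back, label number 17883 + 18 = 17901 at 30 labels/s is 596 s + 21 f = 0 h 9 min 56 s frame 21, i.e. 00:09:56;21.

00:09:56;21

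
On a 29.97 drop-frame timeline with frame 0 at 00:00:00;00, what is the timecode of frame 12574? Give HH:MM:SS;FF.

00:06:59;16

Ten DF minutes hold 17982 frames, so frame 12574 lies in block 0 (frames 0–17981) with 12574 frames into that block.
The block's first minute is 1800 frames and the rest 1798 each; 12574 frames reaches minute 6, so 0 × 18 + 6 × 2 = 12 labels have been skipped so far.
Adding those back, label number 12574 + 12 = 12586 at 30 labels/s is 419 s + 16 f = 0 h 6 min 59 s frame 16, i.e. 00:06:59;16.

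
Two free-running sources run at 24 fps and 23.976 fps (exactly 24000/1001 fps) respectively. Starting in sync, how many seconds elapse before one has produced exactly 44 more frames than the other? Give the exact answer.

The gap grows by |24000/1001 − 24| = 24/1001 frames per second.
Time for a 44-frame gap: 44 ÷ (24/1001) = 11011/6 s.

11011/6 seconds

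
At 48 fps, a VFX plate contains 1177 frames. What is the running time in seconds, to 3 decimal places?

24.521 seconds

Running time = 1177 × 1/48 = 1177/48 s ≈ 24.521 s.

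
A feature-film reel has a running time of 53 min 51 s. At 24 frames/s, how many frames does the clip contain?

53 min 51 s = 3231 s.
Frames = 3231 × 24 = 77544.

77544 frames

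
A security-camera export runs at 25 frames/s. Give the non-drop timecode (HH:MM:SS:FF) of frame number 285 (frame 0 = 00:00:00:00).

00:00:11:10

285 ÷ 25 = 11 full seconds, remainder 10 frames.
11 s = 0 h 0 min 11 s.
Timecode: 00:00:11:10.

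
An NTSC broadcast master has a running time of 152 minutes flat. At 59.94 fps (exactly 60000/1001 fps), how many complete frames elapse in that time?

546653 frames

152 min = 9120 s.
Frames = 9120 × 60000/1001 = 547200000/1001 ≈ 546653.3467.
Complete frames: 546653.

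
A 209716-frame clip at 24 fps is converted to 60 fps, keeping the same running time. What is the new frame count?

524290 frames

Target frames = source frames × (target rate / source rate) = 209716 × (60)/(24) = 209716 × 5/2 = 524290.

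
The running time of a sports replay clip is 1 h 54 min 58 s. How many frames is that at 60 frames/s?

413880 frames

1 h 54 min 58 s = 6898 s.
Frames = 6898 × 60 = 413880.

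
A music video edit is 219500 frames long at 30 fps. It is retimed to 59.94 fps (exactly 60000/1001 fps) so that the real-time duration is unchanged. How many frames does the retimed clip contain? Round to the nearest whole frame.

Frames at target rate = 219500 × (60000/1001) / (30) = 439000000/1001 ≈ 438561.439.
Nearest whole frame: 438561.

438561 frames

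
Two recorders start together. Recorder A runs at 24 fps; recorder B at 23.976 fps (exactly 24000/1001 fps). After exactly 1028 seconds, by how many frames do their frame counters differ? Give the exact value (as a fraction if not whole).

A emits 24 × 1028 = 24672 frames; B emits 24000/1001 × 1028 = 24672000/1001.
Difference = 24672/1001 frames (≈ 24.6474); B is behind A.

24672/1001 frames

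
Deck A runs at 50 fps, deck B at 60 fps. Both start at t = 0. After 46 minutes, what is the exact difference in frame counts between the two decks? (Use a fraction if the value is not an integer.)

46 min = 2760 s.
A emits 50 × 2760 = 138000 frames; B emits 60 × 2760 = 165600.
Difference = 27600 frames; B is ahead of A.

27600 frames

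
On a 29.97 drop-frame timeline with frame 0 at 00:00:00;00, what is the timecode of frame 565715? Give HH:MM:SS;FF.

Ten DF minutes hold 17982 frames, so frame 565715 lies in block 31 (frames 557442–575423) with 8273 frames into that block.
The block's first minute is 1800 frames and the rest 1798 each; 8273 frames reaches minute 4, so 31 × 18 + 4 × 2 = 566 labels have been skipped so far.
Adding those back, label number 565715 + 566 = 566281 at 30 labels/s is 18876 s + 1 f = 5 h 14 min 36 s frame 1, i.e. 05:14:36;01.

05:14:36;01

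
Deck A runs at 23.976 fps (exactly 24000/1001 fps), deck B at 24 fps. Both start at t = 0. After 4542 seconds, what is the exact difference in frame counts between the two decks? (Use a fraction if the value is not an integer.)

A emits 24000/1001 × 4542 = 109008000/1001 frames; B emits 24 × 4542 = 109008.
Difference = 109008/1001 frames (≈ 108.8991); B is ahead of A.

109008/1001 frames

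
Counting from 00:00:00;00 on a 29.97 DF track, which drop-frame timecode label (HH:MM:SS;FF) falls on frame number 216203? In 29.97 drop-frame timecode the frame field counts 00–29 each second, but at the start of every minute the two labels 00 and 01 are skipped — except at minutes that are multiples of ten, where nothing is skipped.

02:00:13;29

Each 10-minute DF block holds 10 × 60 × 30 − 9 × 2 = 17982 frames. 216203 ÷ 17982 → 12 full blocks, remainder 419.
Within the partial block the first minute is 1800 frames and each further minute 1798, so 0 further minute boundaries passed. Total skipped labels = 18 × 12 + 2 × 0 = 216.
Non-drop label index = 216203 + 216 = 216419; at 30 labels/s that is 02:00:13:29, i.e. DF 02:00:13;29.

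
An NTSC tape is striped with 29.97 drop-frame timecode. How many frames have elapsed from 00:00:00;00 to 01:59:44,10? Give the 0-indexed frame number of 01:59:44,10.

As if non-drop at 30 labels/s: (1 × 3600 + 59 × 60 + 44) × 30 + 10 = 215530.
Minute boundaries passed: 119; those not divisible by 10: 119 − 11 = 108; dropped labels = 2 × 108 = 216.
Actual frame index = 215530 − 216 = 215314.

215314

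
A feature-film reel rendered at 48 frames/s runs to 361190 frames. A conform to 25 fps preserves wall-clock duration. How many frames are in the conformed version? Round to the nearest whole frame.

188120 frames

Frames at target rate = 361190 × (25) / (48) = 4514875/24 ≈ 188119.792.
Nearest whole frame: 188120.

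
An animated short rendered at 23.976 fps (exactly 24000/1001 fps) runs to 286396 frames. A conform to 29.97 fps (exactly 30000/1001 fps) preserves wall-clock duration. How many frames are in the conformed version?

Target frames = source frames × (target rate / source rate) = 286396 × (30000/1001)/(24000/1001) = 286396 × 5/4 = 357995.

357995 frames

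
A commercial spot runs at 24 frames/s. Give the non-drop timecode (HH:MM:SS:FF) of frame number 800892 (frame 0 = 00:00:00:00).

09:16:10:12

800892 ÷ 24 = 33370 full seconds, remainder 12 frames.
33370 s = 9 h 16 min 10 s.
Timecode: 09:16:10:12.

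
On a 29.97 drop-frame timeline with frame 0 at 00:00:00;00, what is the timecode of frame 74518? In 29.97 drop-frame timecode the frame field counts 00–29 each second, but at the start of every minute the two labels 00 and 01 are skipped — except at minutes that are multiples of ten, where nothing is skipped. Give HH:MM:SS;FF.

00:41:26;12

Ten DF minutes hold 17982 frames, so frame 74518 lies in block 4 (frames 71928–89909) with 2590 frames into that block.
The block's first minute is 1800 frames and the rest 1798 each; 2590 frames reaches minute 1, so 4 × 18 + 1 × 2 = 74 labels have been skipped so far.
Adding those back, label number 74518 + 74 = 74592 at 30 labels/s is 2486 s + 12 f = 0 h 41 min 26 s frame 12, i.e. 00:41:26;12.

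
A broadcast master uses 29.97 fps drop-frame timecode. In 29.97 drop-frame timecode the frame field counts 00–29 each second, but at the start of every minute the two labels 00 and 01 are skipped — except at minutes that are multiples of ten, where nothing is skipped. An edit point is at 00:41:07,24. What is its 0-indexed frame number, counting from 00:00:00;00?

Complete 10-minute blocks: 4, each 17982 frames → 71928.
Remaining 1 whole minute in the current block: 1800 + 0 × 1798 = 1800 frames.
Within the current minute: 7 × 30 + 24 − 2 = 232 (labels ;00/;01 skipped at this minute). Total = 71928 + 1800 + 232 = 73960.

73960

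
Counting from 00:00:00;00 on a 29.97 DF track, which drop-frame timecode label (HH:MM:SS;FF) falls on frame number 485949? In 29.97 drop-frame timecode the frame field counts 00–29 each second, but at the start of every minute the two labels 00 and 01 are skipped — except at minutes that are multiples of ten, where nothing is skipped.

Each 10-minute DF block holds 10 × 60 × 30 − 9 × 2 = 17982 frames. 485949 ÷ 17982 → 27 full blocks, remainder 435.
Within the partial block the first minute is 1800 frames and each further minute 1798, so 0 further minute boundaries passed. Total skipped labels = 18 × 27 + 2 × 0 = 486.
Non-drop label index = 485949 + 486 = 486435; at 30 labels/s that is 04:30:14:15, i.e. DF 04:30:14;15.

04:30:14;15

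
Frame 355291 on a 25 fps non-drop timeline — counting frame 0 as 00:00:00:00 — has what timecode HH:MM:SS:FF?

355291 ÷ 25 = 14211 full seconds, remainder 16 frames.
14211 s = 3 h 56 min 51 s.
Timecode: 03:56:51:16.

03:56:51:16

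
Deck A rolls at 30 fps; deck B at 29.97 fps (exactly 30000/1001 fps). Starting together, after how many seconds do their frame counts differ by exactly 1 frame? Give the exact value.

1001/30 seconds

The gap grows by |30000/1001 − 30| = 30/1001 frames per second.
Time for a 1-frame gap: 1 ÷ (30/1001) = 1001/30 s.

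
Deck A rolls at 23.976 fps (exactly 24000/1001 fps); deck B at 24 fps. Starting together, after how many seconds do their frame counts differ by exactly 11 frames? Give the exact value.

The gap grows by |24 − 24000/1001| = 24/1001 frames per second.
Time for a 11-frame gap: 11 ÷ (24/1001) = 11011/24 s.

11011/24 seconds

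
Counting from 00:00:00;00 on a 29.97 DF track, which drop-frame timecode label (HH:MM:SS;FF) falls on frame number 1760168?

16:18:51;00

Each 10-minute DF block holds 10 × 60 × 30 − 9 × 2 = 17982 frames. 1760168 ÷ 17982 → 97 full blocks, remainder 15914.
Within the partial block the first minute is 1800 frames and each further minute 1798, so 8 further minute boundaries passed. Total skipped labels = 18 × 97 + 2 × 8 = 1762.
Non-drop label index = 1760168 + 1762 = 1761930; at 30 labels/s that is 16:18:51:00, i.e. DF 16:18:51;00.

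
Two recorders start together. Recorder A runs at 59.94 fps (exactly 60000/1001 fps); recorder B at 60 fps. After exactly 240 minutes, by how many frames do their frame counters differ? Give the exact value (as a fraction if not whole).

864000/1001 frames

240 min = 14400 s.
A emits 60000/1001 × 14400 = 864000000/1001 frames; B emits 60 × 14400 = 864000.
Difference = 864000/1001 frames (≈ 863.1369); B is ahead of A.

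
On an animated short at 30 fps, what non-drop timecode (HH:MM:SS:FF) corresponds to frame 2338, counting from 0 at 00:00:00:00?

2338 ÷ 30 = 77 full seconds, remainder 28 frames.
77 s = 0 h 1 min 17 s.
Timecode: 00:01:17:28.

00:01:17:28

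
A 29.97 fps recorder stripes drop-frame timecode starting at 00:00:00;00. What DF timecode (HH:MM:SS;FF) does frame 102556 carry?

00:57:02;00

Each 10-minute DF block holds 10 × 60 × 30 − 9 × 2 = 17982 frames. 102556 ÷ 17982 → 5 full blocks, remainder 12646.
Within the partial block the first minute is 1800 frames and each further minute 1798, so 7 further minute boundaries passed. Total skipped labels = 18 × 5 + 2 × 7 = 104.
Non-drop label index = 102556 + 104 = 102660; at 30 labels/s that is 00:57:02:00, i.e. DF 00:57:02;00.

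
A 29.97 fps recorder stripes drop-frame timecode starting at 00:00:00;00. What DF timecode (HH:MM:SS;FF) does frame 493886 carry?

04:34:39;10

Each 10-minute DF block holds 10 × 60 × 30 − 9 × 2 = 17982 frames. 493886 ÷ 17982 → 27 full blocks, remainder 8372.
Within the partial block the first minute is 1800 frames and each further minute 1798, so 4 further minute boundaries passed. Total skipped labels = 18 × 27 + 2 × 4 = 494.
Non-drop label index = 493886 + 494 = 494380; at 30 labels/s that is 04:34:39:10, i.e. DF 04:34:39;10.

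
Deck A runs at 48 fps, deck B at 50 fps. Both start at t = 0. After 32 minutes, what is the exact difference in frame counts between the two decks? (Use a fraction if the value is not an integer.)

3840 frames

32 min = 1920 s.
A emits 48 × 1920 = 92160 frames; B emits 50 × 1920 = 96000.
Difference = 3840 frames; B is ahead of A.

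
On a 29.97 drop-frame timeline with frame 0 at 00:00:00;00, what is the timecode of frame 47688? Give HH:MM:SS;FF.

Each 10-minute DF block holds 10 × 60 × 30 − 9 × 2 = 17982 frames. 47688 ÷ 17982 → 2 full blocks, remainder 11724.
Within the partial block the first minute is 1800 frames and each further minute 1798, so 6 further minute boundaries passed. Total skipped labels = 18 × 2 + 2 × 6 = 48.
Non-drop label index = 47688 + 48 = 47736; at 30 labels/s that is 00:26:31:06, i.e. DF 00:26:31;06.

00:26:31;06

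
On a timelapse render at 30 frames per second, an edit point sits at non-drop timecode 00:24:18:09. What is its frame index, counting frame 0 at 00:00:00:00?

Total seconds to the label: (0 × 3600 + 24 × 60 + 18) = 1458.
Frame index = 1458 × 30 + 9 = 43749.

43749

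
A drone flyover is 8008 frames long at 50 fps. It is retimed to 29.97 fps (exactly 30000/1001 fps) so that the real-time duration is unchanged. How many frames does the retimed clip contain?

4800 frames

Target frames = source frames × (target rate / source rate) = 8008 × (30000/1001)/(50) = 8008 × 600/1001 = 4800.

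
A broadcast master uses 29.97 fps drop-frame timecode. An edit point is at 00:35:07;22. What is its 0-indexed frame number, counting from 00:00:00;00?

As if non-drop at 30 labels/s: (0 × 3600 + 35 × 60 + 7) × 30 + 22 = 63232.
Minute boundaries passed: 35; those not divisible by 10: 35 − 3 = 32; dropped labels = 2 × 32 = 64.
Actual frame index = 63232 − 64 = 63168.

63168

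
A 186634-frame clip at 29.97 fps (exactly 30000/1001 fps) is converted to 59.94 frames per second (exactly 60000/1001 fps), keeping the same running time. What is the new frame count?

Frames at target rate = 186634 × (60000/1001) / (30000/1001) = 373268.

373268 frames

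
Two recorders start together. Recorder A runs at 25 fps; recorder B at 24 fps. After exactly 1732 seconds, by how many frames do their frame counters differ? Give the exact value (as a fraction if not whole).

1732 frames

A emits 25 × 1732 = 43300 frames; B emits 24 × 1732 = 41568.
Difference = 1732 frames; B is behind A.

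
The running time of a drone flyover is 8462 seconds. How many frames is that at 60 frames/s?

507720 frames

Frames = 8462 × 60 = 507720.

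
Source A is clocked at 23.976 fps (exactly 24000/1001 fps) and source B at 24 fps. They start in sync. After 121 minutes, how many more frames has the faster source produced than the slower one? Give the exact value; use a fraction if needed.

15840/91 frames

121 min = 7260 s.
A emits 24000/1001 × 7260 = 15840000/91 frames; B emits 24 × 7260 = 174240.
Difference = 15840/91 frames (≈ 174.0659); B is ahead of A.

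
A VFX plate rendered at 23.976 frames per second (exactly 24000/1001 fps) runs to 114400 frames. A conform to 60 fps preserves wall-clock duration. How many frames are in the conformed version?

Target frames = source frames × (target rate / source rate) = 114400 × (60)/(24000/1001) = 114400 × 1001/400 = 286286.

286286 frames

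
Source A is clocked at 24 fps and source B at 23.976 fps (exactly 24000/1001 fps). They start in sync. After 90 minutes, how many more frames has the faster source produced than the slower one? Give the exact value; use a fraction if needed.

129600/1001 frames

90 min = 5400 s.
A emits 24 × 5400 = 129600 frames; B emits 24000/1001 × 5400 = 129600000/1001.
Difference = 129600/1001 frames (≈ 129.4705); B is behind A.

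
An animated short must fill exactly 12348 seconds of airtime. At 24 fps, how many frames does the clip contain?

296352 frames

Frames = 12348 × 24 = 296352.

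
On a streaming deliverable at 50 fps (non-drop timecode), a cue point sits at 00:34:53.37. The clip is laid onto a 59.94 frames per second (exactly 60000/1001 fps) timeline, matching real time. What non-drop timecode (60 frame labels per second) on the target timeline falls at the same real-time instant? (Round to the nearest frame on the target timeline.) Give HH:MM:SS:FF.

00:34:51:39

Source frame index: (0×3600 + 34×60 + 53) × 50 + 37 = 104687.
Real time: 104687 / (50) = 104687/50 s.
Target frame: (104687/50) × (60000/1001) = 11420400/91 ≈ 125498.901 → 125499.
At 60 labels/s: frame 125499 → 00:34:51:39.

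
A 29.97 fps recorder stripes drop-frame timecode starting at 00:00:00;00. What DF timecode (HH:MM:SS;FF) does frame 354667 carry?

03:17:14;03

Ten DF minutes hold 17982 frames, so frame 354667 lies in block 19 (frames 341658–359639) with 13009 frames into that block.
The block's first minute is 1800 frames and the rest 1798 each; 13009 frames reaches minute 7, so 19 × 18 + 7 × 2 = 356 labels have been skipped so far.
Adding those back, label number 354667 + 356 = 355023 at 30 labels/s is 11834 s + 3 f = 3 h 17 min 14 s frame 3, i.e. 03:17:14;03.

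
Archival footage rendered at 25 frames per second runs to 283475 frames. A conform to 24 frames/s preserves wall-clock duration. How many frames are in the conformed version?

272136 frames

Target frames = source frames × (target rate / source rate) = 283475 × (24)/(25) = 283475 × 24/25 = 272136.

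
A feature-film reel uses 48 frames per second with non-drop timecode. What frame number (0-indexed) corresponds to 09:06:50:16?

frame 1574896

Total seconds to the label: (9 × 3600 + 6 × 60 + 50) = 32810.
Frame index = 32810 × 48 + 16 = 1574896.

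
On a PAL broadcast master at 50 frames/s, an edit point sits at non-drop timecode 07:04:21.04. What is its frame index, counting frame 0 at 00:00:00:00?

1273054

Total seconds to the label: (7 × 3600 + 4 × 60 + 21) = 25461.
Frame index = 25461 × 50 + 4 = 1273054.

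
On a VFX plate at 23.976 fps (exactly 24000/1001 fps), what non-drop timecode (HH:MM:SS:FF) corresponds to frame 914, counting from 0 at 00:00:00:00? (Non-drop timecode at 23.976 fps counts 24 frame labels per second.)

914 ÷ 24 = 38 full seconds, remainder 2 frames.
38 s = 0 h 0 min 38 s.
Timecode: 00:00:38:02.

00:00:38:02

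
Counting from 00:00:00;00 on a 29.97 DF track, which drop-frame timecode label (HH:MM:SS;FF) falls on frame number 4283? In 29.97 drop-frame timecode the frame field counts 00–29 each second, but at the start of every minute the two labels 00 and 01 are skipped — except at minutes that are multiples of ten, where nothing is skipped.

Each 10-minute DF block holds 10 × 60 × 30 − 9 × 2 = 17982 frames. 4283 ÷ 17982 → 0 full blocks, remainder 4283.
Within the partial block the first minute is 1800 frames and each further minute 1798, so 2 further minute boundaries passed. Total skipped labels = 18 × 0 + 2 × 2 = 4.
Non-drop label index = 4283 + 4 = 4287; at 30 labels/s that is 00:02:22:27, i.e. DF 00:02:22;27.

00:02:22;27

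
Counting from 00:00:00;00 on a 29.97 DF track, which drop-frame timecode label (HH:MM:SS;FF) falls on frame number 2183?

00:01:12;25

Each 10-minute DF block holds 10 × 60 × 30 − 9 × 2 = 17982 frames. 2183 ÷ 17982 → 0 full blocks, remainder 2183.
Within the partial block the first minute is 1800 frames and each further minute 1798, so 1 further minute boundary passed. Total skipped labels = 18 × 0 + 2 × 1 = 2.
Non-drop label index = 2183 + 2 = 2185; at 30 labels/s that is 00:01:12:25, i.e. DF 00:01:12;25.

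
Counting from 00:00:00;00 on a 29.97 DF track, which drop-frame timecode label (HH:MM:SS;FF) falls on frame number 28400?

Each 10-minute DF block holds 10 × 60 × 30 − 9 × 2 = 17982 frames. 28400 ÷ 17982 → 1 full block, remainder 10418.
Within the partial block the first minute is 1800 frames and each further minute 1798, so 5 further minute boundaries passed. Total skipped labels = 18 × 1 + 2 × 5 = 28.
Non-drop label index = 28400 + 28 = 28428; at 30 labels/s that is 00:15:47:18, i.e. DF 00:15:47;18.

00:15:47;18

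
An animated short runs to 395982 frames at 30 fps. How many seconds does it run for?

Running time = 395982 / (30) = 13199.4 s.

13199.4 seconds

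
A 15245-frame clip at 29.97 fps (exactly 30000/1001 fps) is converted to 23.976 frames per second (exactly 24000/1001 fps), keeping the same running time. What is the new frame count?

12196 frames

Target frames = source frames × (target rate / source rate) = 15245 × (24000/1001)/(30000/1001) = 15245 × 4/5 = 12196.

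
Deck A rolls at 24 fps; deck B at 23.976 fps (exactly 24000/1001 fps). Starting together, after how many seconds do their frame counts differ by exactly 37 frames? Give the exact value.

37037/24 seconds

The gap grows by |24000/1001 − 24| = 24/1001 frames per second.
Time for a 37-frame gap: 37 ÷ (24/1001) = 37037/24 s.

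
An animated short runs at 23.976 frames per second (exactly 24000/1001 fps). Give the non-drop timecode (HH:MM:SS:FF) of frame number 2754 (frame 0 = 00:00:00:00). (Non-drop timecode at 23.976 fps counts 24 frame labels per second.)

2754 ÷ 24 = 114 full seconds, remainder 18 frames.
114 s = 0 h 1 min 54 s.
Timecode: 00:01:54:18.

00:01:54:18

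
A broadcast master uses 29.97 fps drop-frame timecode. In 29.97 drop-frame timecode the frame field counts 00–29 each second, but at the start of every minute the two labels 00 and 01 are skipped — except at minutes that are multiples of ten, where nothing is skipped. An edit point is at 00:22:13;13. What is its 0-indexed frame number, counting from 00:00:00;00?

39963

As if non-drop at 30 labels/s: (0 × 3600 + 22 × 60 + 13) × 30 + 13 = 40003.
Minute boundaries passed: 22; those not divisible by 10: 22 − 2 = 20; dropped labels = 2 × 20 = 40.
Actual frame index = 40003 − 40 = 39963.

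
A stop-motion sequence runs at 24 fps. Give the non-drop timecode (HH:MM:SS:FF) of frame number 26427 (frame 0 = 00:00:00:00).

00:18:21:03

26427 ÷ 24 = 1101 full seconds, remainder 3 frames.
1101 s = 0 h 18 min 21 s.
Timecode: 00:18:21:03.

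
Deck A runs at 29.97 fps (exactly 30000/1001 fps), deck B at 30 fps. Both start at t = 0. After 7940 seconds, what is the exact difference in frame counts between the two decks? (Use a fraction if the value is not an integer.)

A emits 30000/1001 × 7940 = 238200000/1001 frames; B emits 30 × 7940 = 238200.
Difference = 238200/1001 frames (≈ 237.9620); B is ahead of A.

238200/1001 frames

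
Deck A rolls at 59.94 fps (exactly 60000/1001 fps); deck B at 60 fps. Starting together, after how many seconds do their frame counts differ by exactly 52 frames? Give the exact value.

The gap grows by |60 − 60000/1001| = 60/1001 frames per second.
Time for a 52-frame gap: 52 ÷ (60/1001) = 13013/15 s.

13013/15 seconds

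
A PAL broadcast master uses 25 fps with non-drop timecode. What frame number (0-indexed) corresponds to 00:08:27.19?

12694

Total seconds to the label: (0 × 3600 + 8 × 60 + 27) = 507.
Frame index = 507 × 25 + 19 = 12694.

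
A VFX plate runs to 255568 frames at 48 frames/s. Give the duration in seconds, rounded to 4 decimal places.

5324.3333 seconds

Running time = 255568 × 1/48 = 15973/3 s ≈ 5324.3333 s.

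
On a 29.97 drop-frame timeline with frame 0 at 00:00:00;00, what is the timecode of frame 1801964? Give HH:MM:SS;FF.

Each 10-minute DF block holds 10 × 60 × 30 − 9 × 2 = 17982 frames. 1801964 ÷ 17982 → 100 full blocks, remainder 3764.
Within the partial block the first minute is 1800 frames and each further minute 1798, so 2 further minute boundaries passed. Total skipped labels = 18 × 100 + 2 × 2 = 1804.
Non-drop label index = 1801964 + 1804 = 1803768; at 30 labels/s that is 16:42:05:18, i.e. DF 16:42:05;18.

16:42:05;18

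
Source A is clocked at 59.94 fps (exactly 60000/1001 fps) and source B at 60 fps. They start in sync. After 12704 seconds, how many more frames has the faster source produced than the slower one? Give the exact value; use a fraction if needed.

A emits 60000/1001 × 12704 = 762240000/1001 frames; B emits 60 × 12704 = 762240.
Difference = 762240/1001 frames (≈ 761.4785); B is ahead of A.

762240/1001 frames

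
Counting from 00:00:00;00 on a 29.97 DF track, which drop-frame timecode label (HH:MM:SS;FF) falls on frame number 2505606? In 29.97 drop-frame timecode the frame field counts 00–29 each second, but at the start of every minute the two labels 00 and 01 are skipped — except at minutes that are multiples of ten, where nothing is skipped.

Each 10-minute DF block holds 10 × 60 × 30 − 9 × 2 = 17982 frames. 2505606 ÷ 17982 → 139 full blocks, remainder 6108.
Within the partial block the first minute is 1800 frames and each further minute 1798, so 3 further minute boundaries passed. Total skipped labels = 18 × 139 + 2 × 3 = 2508.
Non-drop label index = 2505606 + 2508 = 2508114; at 30 labels/s that is 23:13:23:24, i.e. DF 23:13:23;24.

23:13:23;24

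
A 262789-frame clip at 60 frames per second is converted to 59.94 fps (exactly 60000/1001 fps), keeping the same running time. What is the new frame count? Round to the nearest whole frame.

262526 frames

Frames at target rate = 262789 × (60000/1001) / (60) = 262789000/1001 ≈ 262526.474.
Nearest whole frame: 262526.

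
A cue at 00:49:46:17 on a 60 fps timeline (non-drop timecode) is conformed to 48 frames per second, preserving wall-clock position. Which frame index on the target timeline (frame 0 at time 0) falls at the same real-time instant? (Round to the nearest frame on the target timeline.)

Source frame index: (0×3600 + 49×60 + 46) × 60 + 17 = 179177.
Real time: 179177 / (60) = 179177/60 s.
Target frame: (179177/60) × (48) = 716708/5 ≈ 143341.600 → 143342.

frame 143342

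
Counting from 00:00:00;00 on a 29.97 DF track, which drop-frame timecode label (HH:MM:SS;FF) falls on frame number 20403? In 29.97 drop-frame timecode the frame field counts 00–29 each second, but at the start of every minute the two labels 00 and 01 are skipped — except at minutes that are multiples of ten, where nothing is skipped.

00:11:20;23

Each 10-minute DF block holds 10 × 60 × 30 − 9 × 2 = 17982 frames. 20403 ÷ 17982 → 1 full block, remainder 2421.
Within the partial block the first minute is 1800 frames and each further minute 1798, so 1 further minute boundary passed. Total skipped labels = 18 × 1 + 2 × 1 = 20.
Non-drop label index = 20403 + 20 = 20423; at 30 labels/s that is 00:11:20:23, i.e. DF 00:11:20;23.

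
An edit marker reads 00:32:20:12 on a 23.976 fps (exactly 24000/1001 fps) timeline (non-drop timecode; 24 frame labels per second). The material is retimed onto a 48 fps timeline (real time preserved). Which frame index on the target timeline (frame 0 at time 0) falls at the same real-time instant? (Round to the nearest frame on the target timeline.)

Source frame index: (0×3600 + 32×60 + 20) × 24 + 12 = 46572.
Real time: 46572 / (24000/1001) = 3884881/2000 s.
Target frame: (3884881/2000) × (48) = 11654643/125 ≈ 93237.144 → 93237.

frame 93237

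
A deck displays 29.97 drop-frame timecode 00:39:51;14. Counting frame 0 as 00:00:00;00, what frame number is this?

Complete 10-minute blocks: 3, each 17982 frames → 53946.
Remaining 9 whole minutes in the current block: 1800 + 8 × 1798 = 16184 frames.
Within the current minute: 51 × 30 + 14 − 2 = 1542 (labels ;00/;01 skipped at this minute). Total = 53946 + 16184 + 1542 = 71672.

71672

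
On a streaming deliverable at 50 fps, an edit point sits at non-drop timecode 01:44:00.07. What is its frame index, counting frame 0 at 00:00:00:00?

Total seconds to the label: (1 × 3600 + 44 × 60 + 0) = 6240.
Frame index = 6240 × 50 + 7 = 312007.

312007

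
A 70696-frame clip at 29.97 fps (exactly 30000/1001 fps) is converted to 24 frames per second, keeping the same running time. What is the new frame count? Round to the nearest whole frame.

56613 frames

Frames at target rate = 70696 × (24) / (30000/1001) = 35383348/625 ≈ 56613.357.
Nearest whole frame: 56613.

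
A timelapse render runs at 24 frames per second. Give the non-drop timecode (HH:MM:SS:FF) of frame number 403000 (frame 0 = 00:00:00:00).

04:39:51:16

403000 ÷ 24 = 16791 full seconds, remainder 16 frames.
16791 s = 4 h 39 min 51 s.
Timecode: 04:39:51:16.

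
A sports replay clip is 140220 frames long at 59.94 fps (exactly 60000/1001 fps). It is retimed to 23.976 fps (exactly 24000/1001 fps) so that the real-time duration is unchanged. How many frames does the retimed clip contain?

Target frames = source frames × (target rate / source rate) = 140220 × (24000/1001)/(60000/1001) = 140220 × 2/5 = 56088.

56088 frames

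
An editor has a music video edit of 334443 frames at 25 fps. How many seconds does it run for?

Running time = 334443 / (25) = 13377.72 s.

13377.72 seconds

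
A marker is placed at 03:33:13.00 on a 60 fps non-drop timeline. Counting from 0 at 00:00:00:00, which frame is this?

frame 767580

Total seconds to the label: (3 × 3600 + 33 × 60 + 13) = 12793.
Frame index = 12793 × 60 + 0 = 767580.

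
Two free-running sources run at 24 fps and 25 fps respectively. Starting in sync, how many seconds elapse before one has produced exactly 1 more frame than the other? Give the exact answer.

The gap grows by |25 − 24| = 1 frame per second.
Time for a 1-frame gap: 1 ÷ (1) = 1 s.

1 seconds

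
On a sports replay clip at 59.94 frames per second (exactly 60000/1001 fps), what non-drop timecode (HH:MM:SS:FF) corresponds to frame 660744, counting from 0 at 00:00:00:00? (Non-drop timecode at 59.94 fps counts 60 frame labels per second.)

660744 ÷ 60 = 11012 full seconds, remainder 24 frames.
11012 s = 3 h 3 min 32 s.
Timecode: 03:03:32:24.

03:03:32:24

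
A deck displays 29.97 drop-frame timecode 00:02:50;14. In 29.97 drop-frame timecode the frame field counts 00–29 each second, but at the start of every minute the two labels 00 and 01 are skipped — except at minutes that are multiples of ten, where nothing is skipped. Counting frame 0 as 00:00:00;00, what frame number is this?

5110

As if non-drop at 30 labels/s: (0 × 3600 + 2 × 60 + 50) × 30 + 14 = 5114.
Minute boundaries passed: 2; those not divisible by 10: 2 − 0 = 2; dropped labels = 2 × 2 = 4.
Actual frame index = 5114 − 4 = 5110.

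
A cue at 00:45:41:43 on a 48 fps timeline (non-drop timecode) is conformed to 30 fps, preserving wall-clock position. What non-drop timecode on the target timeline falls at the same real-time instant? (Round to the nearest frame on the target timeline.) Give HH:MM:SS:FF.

Source frame index: (0×3600 + 45×60 + 41) × 48 + 43 = 131611.
Real time: 131611 / (48) = 131611/48 s.
Target frame: (131611/48) × (30) = 658055/8 ≈ 82256.875 → 82257.
At 30 labels/s: frame 82257 → 00:45:41:27.

00:45:41:27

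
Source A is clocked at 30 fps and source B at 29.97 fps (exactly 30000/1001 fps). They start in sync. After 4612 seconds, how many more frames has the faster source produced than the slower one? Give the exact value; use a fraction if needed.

138360/1001 frames

A emits 30 × 4612 = 138360 frames; B emits 30000/1001 × 4612 = 138360000/1001.
Difference = 138360/1001 frames (≈ 138.2218); B is behind A.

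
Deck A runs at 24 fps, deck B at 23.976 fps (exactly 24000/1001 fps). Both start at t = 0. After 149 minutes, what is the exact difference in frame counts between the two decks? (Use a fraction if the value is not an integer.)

149 min = 8940 s.
A emits 24 × 8940 = 214560 frames; B emits 24000/1001 × 8940 = 214560000/1001.
Difference = 214560/1001 frames (≈ 214.3457); B is behind A.

214560/1001 frames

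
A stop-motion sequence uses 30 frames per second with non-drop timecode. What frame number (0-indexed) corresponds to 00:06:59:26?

frame 12596

Total seconds to the label: (0 × 3600 + 6 × 60 + 59) = 419.
Frame index = 419 × 30 + 26 = 12596.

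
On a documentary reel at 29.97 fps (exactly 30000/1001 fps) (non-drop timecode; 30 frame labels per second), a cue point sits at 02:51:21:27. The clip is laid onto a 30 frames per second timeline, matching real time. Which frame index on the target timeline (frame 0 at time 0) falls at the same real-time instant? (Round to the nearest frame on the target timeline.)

Source frame index: (2×3600 + 51×60 + 21) × 30 + 27 = 308457.
Real time: 308457 / (30000/1001) = 102921819/10000 s.
Target frame: (102921819/10000) × (30) = 308765457/1000 ≈ 308765.457 → 308765.

frame 308765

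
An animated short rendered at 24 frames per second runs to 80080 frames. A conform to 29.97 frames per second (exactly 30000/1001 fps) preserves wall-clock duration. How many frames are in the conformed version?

Target frames = source frames × (target rate / source rate) = 80080 × (30000/1001)/(24) = 80080 × 1250/1001 = 100000.

100000 frames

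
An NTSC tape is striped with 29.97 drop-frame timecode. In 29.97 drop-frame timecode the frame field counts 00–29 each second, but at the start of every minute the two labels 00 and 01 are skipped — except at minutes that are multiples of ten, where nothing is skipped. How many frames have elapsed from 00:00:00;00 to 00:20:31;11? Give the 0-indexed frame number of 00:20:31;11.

36905

As if non-drop at 30 labels/s: (0 × 3600 + 20 × 60 + 31) × 30 + 11 = 36941.
Minute boundaries passed: 20; those not divisible by 10: 20 − 2 = 18; dropped labels = 2 × 18 = 36.
Actual frame index = 36941 − 36 = 36905.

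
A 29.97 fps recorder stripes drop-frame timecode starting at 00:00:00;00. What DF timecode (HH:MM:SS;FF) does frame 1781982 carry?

16:30:58;24

Each 10-minute DF block holds 10 × 60 × 30 − 9 × 2 = 17982 frames. 1781982 ÷ 17982 → 99 full blocks, remainder 1764.
Within the partial block the first minute is 1800 frames and each further minute 1798, so 0 further minute boundaries passed. Total skipped labels = 18 × 99 + 2 × 0 = 1782.
Non-drop label index = 1781982 + 1782 = 1783764; at 30 labels/s that is 16:30:58:24, i.e. DF 16:30:58;24.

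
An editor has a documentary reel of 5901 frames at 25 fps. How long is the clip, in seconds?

236.04 seconds

Running time = 5901 / (25) = 236.04 s.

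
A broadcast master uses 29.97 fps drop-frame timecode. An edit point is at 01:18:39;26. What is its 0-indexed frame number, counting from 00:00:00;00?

141454

Complete 10-minute blocks: 7, each 17982 frames → 125874.
Remaining 8 whole minutes in the current block: 1800 + 7 × 1798 = 14386 frames.
Within the current minute: 39 × 30 + 26 − 2 = 1194 (labels ;00/;01 skipped at this minute). Total = 125874 + 14386 + 1194 = 141454.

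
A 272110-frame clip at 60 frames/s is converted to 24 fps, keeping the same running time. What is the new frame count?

Target frames = source frames × (target rate / source rate) = 272110 × (24)/(60) = 272110 × 2/5 = 108844.

108844 frames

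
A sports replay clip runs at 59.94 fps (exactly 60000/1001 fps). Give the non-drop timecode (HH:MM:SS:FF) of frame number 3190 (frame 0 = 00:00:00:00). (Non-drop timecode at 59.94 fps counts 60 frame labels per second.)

00:00:53:10

3190 ÷ 60 = 53 full seconds, remainder 10 frames.
53 s = 0 h 0 min 53 s.
Timecode: 00:00:53:10.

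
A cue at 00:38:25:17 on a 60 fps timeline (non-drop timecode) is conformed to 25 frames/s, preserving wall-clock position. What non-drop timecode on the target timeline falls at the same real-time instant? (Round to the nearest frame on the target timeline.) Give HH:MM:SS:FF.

Source frame index: (0×3600 + 38×60 + 25) × 60 + 17 = 138317.
Real time: 138317 / (60) = 138317/60 s.
Target frame: (138317/60) × (25) = 691585/12 ≈ 57632.083 → 57632.
At 25 labels/s: frame 57632 → 00:38:25:07.

00:38:25:07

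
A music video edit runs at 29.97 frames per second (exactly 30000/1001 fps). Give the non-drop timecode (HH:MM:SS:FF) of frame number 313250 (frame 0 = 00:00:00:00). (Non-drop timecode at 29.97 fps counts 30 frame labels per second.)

313250 ÷ 30 = 10441 full seconds, remainder 20 frames.
10441 s = 2 h 54 min 1 s.
Timecode: 02:54:01:20.

02:54:01:20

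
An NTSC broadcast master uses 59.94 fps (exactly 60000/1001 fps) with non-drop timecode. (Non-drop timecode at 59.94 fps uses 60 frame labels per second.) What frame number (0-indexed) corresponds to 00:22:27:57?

Total seconds to the label: (0 × 3600 + 22 × 60 + 27) = 1347.
Frame index = 1347 × 60 + 57 = 80877.

frame 80877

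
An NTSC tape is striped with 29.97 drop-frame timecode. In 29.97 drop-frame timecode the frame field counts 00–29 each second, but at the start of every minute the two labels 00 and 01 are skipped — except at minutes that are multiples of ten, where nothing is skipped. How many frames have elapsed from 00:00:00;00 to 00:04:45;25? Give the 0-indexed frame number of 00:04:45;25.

8567

Complete 10-minute blocks: 0, each 17982 frames → 0.
Remaining 4 whole minutes in the current block: 1800 + 3 × 1798 = 7194 frames.
Within the current minute: 45 × 30 + 25 − 2 = 1373 (labels ;00/;01 skipped at this minute). Total = 0 + 7194 + 1373 = 8567.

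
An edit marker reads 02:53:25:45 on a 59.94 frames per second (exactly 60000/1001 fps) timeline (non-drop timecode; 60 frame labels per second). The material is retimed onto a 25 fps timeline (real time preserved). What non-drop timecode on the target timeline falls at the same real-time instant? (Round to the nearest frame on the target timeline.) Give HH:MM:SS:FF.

02:53:36:04

Source frame index: (2×3600 + 53×60 + 25) × 60 + 45 = 624345.
Real time: 624345 / (60000/1001) = 41664623/4000 s.
Target frame: (41664623/4000) × (25) = 41664623/160 ≈ 260403.894 → 260404.
At 25 labels/s: frame 260404 → 02:53:36:04.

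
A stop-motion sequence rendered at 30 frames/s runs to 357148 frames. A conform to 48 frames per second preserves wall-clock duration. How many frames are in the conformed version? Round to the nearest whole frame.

571437 frames

Frames at target rate = 357148 × (48) / (30) = 2857184/5 ≈ 571436.800.
Nearest whole frame: 571437.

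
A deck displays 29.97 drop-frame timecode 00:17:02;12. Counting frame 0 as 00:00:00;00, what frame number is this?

As if non-drop at 30 labels/s: (0 × 3600 + 17 × 60 + 2) × 30 + 12 = 30672.
Minute boundaries passed: 17; those not divisible by 10: 17 − 1 = 16; dropped labels = 2 × 16 = 32.
Actual frame index = 30672 − 32 = 30640.

30640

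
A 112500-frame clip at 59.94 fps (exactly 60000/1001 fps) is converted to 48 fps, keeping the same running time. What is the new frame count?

Target frames = source frames × (target rate / source rate) = 112500 × (48)/(60000/1001) = 112500 × 1001/1250 = 90090.

90090 frames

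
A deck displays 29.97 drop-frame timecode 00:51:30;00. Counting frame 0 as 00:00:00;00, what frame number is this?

Complete 10-minute blocks: 5, each 17982 frames → 89910.
Remaining 1 whole minute in the current block: 1800 + 0 × 1798 = 1800 frames.
Within the current minute: 30 × 30 + 0 − 2 = 898 (labels ;00/;01 skipped at this minute). Total = 89910 + 1800 + 898 = 92608.

92608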